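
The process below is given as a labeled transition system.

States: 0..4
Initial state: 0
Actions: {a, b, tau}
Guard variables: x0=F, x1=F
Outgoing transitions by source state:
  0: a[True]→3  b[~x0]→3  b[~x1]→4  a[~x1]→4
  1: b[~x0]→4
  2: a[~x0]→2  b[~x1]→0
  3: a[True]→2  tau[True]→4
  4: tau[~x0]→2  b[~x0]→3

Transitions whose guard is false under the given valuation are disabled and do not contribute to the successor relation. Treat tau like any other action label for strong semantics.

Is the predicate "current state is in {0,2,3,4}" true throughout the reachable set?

Answer: INVARIANT HOLDS

Trace:
Allowed set {0,2,3,4}
R = {0,2,3,4}
  0: ✓
  2: ✓
  3: ✓
  4: ✓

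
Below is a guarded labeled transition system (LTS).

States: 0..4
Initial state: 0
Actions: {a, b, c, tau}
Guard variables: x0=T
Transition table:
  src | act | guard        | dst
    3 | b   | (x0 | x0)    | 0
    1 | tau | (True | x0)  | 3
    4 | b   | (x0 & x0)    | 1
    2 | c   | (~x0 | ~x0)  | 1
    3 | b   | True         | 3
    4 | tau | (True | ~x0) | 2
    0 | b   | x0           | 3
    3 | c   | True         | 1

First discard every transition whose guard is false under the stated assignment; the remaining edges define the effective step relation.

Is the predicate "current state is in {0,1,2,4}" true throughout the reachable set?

Safe = {0,1,2,4}
Reachable = {0,1,3}
  0: ok
  1: ok
  3: ✗ unsafe
counterexample path to 3: b

Answer: INVARIANT VIOLATED at state 3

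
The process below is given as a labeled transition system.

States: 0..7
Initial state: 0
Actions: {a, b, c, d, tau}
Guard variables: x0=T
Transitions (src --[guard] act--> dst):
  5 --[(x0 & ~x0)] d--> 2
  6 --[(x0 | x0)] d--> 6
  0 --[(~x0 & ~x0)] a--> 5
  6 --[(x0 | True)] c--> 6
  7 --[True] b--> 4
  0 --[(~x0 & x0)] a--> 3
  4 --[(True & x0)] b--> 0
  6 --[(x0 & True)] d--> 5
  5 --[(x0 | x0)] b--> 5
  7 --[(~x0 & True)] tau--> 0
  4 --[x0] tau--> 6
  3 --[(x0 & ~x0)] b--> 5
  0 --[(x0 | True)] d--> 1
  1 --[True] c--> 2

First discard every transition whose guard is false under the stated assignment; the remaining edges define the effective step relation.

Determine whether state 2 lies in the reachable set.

9 transition(s) survive guard evaluation.
depth 0: {0}
depth 1: {1}  cumulative {0,1}
depth 2: {2}  cumulative {0,1,2}
Reachable = {0,1,2}
witness 2: d·c

Answer: REACHABLE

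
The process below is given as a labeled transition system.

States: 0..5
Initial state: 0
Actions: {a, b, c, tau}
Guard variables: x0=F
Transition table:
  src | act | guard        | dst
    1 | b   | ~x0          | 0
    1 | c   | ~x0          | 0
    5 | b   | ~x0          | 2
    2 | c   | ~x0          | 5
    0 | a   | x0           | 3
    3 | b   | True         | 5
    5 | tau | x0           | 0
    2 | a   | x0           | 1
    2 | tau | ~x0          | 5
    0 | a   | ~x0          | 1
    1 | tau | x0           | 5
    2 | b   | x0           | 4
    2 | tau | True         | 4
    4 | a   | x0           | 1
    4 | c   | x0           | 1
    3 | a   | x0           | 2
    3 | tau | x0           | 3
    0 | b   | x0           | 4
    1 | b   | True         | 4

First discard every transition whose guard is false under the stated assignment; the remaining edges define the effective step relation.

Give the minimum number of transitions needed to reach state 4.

Answer: 2

Working:
Breadth-first toward 4:
  Layer 0: {0}
  Layer 1: {1}
  Layer 2: {4}
4 enters at depth 2; path a·b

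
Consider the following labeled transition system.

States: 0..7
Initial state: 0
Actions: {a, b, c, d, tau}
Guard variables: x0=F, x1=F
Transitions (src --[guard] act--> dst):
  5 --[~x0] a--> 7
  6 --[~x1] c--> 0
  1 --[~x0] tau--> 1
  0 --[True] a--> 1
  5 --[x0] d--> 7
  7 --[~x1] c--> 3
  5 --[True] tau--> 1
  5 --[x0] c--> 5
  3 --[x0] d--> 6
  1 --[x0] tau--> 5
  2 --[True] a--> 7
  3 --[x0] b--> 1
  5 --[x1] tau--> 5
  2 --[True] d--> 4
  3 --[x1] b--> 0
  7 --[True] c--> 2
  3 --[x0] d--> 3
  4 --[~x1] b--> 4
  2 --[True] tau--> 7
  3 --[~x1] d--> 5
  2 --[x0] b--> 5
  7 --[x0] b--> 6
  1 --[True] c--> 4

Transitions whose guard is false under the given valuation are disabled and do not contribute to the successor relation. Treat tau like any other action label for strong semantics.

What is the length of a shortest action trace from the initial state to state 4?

Answer: 2

Trace:
Layered search for 4:
  Layer 0: {0}
  Layer 1: {1}
  Layer 2: {4}
4 enters at depth 2; path a·c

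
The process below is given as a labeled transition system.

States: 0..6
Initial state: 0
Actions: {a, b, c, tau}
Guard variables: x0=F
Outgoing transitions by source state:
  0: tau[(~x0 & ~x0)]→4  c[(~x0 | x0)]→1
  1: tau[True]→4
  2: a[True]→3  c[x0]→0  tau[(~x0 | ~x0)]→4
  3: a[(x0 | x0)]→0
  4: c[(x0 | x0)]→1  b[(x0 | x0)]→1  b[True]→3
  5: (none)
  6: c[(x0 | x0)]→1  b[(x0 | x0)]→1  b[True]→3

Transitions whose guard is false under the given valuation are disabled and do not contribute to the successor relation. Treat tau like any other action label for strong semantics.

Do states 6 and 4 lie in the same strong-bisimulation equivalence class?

Answer: BISIMILAR

Analysis:
Refine partition for ~:
  P[0] = {{0,1,2,3,4,5,6}}
  P[1] = {{0},{1},{2},{3,5},{4,6}}
5 equivalence class(es) (converged in 2)
[6]={4,6}  [4]={4,6}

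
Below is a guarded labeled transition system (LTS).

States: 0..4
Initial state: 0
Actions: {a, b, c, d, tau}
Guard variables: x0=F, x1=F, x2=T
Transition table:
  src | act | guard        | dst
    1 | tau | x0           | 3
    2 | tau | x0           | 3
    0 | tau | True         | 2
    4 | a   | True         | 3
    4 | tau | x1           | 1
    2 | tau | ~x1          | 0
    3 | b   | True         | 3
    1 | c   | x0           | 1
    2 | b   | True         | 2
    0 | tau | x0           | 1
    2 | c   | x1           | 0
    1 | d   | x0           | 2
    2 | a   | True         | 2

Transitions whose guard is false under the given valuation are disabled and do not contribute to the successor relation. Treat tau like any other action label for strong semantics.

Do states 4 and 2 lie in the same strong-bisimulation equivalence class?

Answer: NOT BISIMILAR

Analysis:
Compute ~ classes (split until stable):
  P[0] = {{0,1,2,3,4}}
  P[1] = {{0},{1},{2},{3},{4}}
stable after 2 split(s): 5 block(s)
4∈{4}, 2∈{2}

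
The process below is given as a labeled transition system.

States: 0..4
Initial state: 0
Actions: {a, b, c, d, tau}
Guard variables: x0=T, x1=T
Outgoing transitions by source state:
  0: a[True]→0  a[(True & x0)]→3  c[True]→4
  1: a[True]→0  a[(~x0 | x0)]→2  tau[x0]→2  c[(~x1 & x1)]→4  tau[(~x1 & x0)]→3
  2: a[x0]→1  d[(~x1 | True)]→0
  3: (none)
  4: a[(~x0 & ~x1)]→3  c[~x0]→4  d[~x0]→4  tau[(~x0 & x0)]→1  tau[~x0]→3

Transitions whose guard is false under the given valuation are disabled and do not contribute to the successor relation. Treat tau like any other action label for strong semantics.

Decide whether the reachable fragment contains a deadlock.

Reach set: {0,3,4}
  0: a→0  a→3  c→4  [deg 3]
  3: ∅  [STUCK]
  4: ∅  [STUCK]
Path to 3: a

Answer: DEADLOCK at state 3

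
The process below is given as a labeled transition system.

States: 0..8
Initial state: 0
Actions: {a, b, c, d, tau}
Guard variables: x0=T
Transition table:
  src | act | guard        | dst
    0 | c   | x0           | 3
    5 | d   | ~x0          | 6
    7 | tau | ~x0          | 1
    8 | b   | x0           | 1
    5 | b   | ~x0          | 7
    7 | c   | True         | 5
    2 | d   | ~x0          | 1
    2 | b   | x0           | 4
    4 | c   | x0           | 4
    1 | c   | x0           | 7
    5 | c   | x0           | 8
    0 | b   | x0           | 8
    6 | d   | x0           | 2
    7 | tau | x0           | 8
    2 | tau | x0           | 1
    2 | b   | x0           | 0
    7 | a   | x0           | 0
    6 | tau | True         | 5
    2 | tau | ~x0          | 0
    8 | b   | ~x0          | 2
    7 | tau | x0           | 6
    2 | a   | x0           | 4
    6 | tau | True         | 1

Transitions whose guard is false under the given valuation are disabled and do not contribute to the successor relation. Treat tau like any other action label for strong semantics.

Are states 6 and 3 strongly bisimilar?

Answer: NOT BISIMILAR

Working:
Refine partition for ~:
  π0 = {{0,1,2,3,4,5,6,7,8}}
  π1 = {{0},{1,4,5},{2},{3},{6},{7},{8}}
  π2 = {{0},{1},{2},{3},{4},{5},{6},{7},{8}}
stable after 3 split(s): 9 block(s)
6∈{6}, 3∈{3}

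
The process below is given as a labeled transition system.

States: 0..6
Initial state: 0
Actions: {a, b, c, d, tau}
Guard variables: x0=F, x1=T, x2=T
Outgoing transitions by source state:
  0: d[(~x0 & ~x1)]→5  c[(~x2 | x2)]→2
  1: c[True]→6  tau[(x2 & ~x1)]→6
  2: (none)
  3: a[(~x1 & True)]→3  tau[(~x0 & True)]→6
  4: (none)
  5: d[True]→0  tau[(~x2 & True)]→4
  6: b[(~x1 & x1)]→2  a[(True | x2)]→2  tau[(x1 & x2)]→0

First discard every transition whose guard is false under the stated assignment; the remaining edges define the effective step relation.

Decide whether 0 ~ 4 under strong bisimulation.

Answer: NOT BISIMILAR

Trace:
Refine partition for ~:
  π0 = {{0,1,2,3,4,5,6}}
  π1 = {{0,1},{2,4},{3},{5},{6}}
  π2 = {{0},{1},{2,4},{3},{5},{6}}
Fixed point at round 3; 6 class(es).
[0]={0}  [4]={2,4}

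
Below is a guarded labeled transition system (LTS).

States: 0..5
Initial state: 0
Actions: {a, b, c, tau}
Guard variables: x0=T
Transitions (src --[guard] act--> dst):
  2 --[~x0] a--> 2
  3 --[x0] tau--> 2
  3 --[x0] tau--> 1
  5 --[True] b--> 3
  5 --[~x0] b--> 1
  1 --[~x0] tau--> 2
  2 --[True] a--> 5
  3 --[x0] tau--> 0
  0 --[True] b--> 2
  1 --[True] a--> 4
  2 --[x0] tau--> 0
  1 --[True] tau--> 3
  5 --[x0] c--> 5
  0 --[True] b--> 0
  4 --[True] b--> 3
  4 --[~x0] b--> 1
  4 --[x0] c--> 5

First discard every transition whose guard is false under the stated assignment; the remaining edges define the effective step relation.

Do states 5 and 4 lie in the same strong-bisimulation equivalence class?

Answer: BISIMILAR

Analysis:
Compute ~ classes (split until stable):
  P[0] = {{0,1,2,3,4,5}}
  P[1] = {{0},{1,2},{3},{4,5}}
  P[2] = {{0},{1},{2},{3},{4,5}}
5 equivalence class(es) (converged in 3)
class of 5: {4,5}; class of 4: {4,5}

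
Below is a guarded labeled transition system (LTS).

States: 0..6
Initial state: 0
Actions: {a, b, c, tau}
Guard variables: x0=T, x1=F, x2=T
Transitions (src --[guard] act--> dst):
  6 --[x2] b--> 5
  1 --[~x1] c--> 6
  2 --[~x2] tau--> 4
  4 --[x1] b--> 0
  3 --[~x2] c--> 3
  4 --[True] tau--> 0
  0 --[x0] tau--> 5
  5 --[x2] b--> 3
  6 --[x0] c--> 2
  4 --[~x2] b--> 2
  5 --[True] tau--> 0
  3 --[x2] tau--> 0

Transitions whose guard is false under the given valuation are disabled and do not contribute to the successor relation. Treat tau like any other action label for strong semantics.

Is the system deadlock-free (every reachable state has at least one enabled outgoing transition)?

Reachable = {0,3,5}
  0: tau→5  [1 out]
  3: tau→0  [1 out]
  5: b→3  tau→0  [2 out]

Answer: DEADLOCK-FREE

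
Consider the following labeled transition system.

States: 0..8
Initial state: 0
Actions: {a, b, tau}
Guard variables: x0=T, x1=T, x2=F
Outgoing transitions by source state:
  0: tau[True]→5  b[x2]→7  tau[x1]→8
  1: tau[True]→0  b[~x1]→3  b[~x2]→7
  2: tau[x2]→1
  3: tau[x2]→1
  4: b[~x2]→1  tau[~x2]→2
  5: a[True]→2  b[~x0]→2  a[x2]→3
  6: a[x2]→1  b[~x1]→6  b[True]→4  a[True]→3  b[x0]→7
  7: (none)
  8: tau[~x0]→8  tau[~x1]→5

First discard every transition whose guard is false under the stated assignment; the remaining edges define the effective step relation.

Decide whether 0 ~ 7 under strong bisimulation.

Answer: NOT BISIMILAR

Trace:
Compute ~ classes (split until stable):
  π0 = {{0,1,2,3,4,5,6,7,8}}
  π1 = {{0},{1,4},{2,3,7,8},{5},{6}}
  π2 = {{0},{1},{2,3,7,8},{4},{5},{6}}
stable after 3 split(s): 6 block(s)
class of 0: {0}; class of 7: {2,3,7,8}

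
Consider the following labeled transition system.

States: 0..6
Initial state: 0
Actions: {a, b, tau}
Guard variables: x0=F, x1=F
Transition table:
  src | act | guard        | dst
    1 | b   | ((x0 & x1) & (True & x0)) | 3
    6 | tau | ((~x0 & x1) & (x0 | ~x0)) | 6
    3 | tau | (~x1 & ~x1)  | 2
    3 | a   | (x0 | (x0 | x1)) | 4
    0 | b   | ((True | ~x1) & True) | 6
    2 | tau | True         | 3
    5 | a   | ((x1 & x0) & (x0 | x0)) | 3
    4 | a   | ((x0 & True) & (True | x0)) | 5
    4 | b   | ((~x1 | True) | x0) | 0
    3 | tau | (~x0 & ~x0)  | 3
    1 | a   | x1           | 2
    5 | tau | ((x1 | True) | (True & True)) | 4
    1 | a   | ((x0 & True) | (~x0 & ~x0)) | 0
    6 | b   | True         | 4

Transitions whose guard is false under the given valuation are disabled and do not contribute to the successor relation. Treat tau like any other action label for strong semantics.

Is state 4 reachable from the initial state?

After dropping false guards: 8 live edges.
Layer 0: {0}
Layer 1: {6}  total {0,6}
Layer 2: {4}  total {0,4,6}
Reach set: {0,4,6}
witness 4: b·b

Answer: REACHABLE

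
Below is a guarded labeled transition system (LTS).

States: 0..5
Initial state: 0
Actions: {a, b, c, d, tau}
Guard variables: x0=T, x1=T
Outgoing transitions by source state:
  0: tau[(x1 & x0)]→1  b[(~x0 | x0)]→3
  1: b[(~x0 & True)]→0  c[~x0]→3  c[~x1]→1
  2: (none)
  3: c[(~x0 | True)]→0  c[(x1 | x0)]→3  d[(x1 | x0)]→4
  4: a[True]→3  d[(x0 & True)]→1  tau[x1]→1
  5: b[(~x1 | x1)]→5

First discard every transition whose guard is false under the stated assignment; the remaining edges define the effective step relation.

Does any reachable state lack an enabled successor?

Reach set: {0,1,3,4}
  0: b→3  tau→1  [deg 2]
  1: ∅  [no exit]
  3: c→0  c→3  d→4  [deg 3]
  4: a→3  d→1  tau→1  [deg 3]
Path to 1: tau

Answer: DEADLOCK at state 1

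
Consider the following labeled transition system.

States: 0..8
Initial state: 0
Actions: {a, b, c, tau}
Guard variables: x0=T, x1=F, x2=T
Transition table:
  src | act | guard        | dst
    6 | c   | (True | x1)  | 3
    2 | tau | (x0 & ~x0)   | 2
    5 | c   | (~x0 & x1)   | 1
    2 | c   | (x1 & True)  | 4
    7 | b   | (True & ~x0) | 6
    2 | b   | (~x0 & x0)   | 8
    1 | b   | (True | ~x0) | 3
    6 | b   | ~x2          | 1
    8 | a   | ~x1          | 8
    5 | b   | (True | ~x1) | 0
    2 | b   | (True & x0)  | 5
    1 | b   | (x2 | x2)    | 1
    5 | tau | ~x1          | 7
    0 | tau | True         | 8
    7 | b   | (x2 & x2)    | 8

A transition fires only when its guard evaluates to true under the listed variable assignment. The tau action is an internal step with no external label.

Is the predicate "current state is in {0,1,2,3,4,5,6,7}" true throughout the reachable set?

Inv-set: {0,1,2,3,4,5,6,7}
Reach set: {0,8}
  0: ✓
  8: outside
witness against invariant: tau → 8

Answer: INVARIANT VIOLATED at state 8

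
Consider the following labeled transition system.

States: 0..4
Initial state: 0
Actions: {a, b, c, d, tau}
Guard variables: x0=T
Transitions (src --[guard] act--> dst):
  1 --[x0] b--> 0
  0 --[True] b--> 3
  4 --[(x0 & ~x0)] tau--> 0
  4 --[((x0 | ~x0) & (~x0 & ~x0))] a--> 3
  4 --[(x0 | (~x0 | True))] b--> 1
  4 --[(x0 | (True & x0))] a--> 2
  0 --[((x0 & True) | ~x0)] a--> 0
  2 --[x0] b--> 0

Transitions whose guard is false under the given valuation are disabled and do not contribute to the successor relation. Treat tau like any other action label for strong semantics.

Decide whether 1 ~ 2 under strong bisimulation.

Refine partition for ~:
  P[0] = {{0,1,2,3,4}}
  P[1] = {{0,4},{1,2},{3}}
  P[2] = {{0},{1,2},{3},{4}}
Fixed point at round 3; 4 class(es).
[1]={1,2}  [2]={1,2}

Answer: BISIMILAR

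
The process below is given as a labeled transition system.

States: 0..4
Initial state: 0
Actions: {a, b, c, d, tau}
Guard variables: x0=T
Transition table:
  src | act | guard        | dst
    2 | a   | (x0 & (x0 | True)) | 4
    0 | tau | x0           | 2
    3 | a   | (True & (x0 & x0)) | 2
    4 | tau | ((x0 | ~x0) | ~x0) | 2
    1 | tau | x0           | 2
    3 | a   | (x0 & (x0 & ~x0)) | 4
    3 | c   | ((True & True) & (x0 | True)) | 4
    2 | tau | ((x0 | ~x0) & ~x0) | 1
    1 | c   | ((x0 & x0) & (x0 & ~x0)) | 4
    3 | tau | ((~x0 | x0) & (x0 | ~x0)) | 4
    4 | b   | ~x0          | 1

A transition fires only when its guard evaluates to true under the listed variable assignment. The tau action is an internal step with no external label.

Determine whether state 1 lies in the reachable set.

Guard filter leaves 7 enabled edge(s).
Layer 0: {0}
Layer 1: {2}  cumulative {0,2}
Layer 2: {4}  cumulative {0,2,4}
Reach set: {0,2,4}

Answer: UNREACHABLE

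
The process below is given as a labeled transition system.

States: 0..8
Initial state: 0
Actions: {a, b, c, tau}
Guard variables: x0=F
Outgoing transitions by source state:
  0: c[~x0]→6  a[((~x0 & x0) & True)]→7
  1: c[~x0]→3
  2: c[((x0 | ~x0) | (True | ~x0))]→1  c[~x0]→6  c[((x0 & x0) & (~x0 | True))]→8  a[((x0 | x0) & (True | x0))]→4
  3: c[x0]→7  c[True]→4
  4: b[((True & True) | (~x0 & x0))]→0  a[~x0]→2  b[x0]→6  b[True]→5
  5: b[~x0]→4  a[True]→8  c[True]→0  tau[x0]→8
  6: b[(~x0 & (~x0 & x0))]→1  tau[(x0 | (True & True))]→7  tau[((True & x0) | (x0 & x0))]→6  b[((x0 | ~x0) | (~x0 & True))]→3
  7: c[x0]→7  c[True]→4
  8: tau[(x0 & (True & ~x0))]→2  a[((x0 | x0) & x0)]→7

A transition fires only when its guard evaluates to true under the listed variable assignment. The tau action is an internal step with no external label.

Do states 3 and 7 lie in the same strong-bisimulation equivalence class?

Refine partition for ~:
  round 0: {{0,1,2,3,4,5,6,7,8}}
  round 1: {{0,1,2,3,7},{4},{5},{6},{8}}
  round 2: {{0},{1},{2},{3,7},{4},{5},{6},{8}}
stable after 3 split(s): 8 block(s)
[3]={3,7}  [7]={3,7}

Answer: BISIMILAR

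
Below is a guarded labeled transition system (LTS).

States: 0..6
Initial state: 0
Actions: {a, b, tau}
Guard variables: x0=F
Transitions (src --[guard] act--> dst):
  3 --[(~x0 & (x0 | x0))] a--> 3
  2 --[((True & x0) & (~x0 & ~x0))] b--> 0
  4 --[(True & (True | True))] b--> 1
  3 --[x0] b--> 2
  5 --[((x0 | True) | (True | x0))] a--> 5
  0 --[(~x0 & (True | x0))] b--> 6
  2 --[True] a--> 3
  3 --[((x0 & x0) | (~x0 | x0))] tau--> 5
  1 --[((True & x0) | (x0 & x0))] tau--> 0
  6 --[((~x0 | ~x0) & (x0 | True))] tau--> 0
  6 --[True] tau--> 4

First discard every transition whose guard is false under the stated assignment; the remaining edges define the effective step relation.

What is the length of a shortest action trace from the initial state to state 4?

Breadth-first toward 4:
  L0 = {0}
  L1 = {6}
  L2 = {4}
first hit 4 at d=2 via b·tau

Answer: 2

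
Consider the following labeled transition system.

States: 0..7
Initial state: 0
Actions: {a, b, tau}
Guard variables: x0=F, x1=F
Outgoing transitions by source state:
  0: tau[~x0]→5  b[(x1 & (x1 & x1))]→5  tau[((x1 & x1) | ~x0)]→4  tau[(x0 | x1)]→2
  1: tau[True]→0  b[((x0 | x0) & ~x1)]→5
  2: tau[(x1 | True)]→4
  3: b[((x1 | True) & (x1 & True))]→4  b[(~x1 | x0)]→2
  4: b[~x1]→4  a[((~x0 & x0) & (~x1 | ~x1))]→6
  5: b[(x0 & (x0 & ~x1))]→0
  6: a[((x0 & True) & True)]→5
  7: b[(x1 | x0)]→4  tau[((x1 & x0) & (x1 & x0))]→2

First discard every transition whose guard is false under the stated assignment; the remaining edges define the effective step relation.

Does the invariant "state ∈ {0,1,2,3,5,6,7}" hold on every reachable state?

Answer: INVARIANT VIOLATED at state 4

Working:
Inv-set: {0,1,2,3,5,6,7}
Reach set: {0,4,5}
  0: ✓
  4: VIOLATES
  5: ✓
counterexample path to 4: tau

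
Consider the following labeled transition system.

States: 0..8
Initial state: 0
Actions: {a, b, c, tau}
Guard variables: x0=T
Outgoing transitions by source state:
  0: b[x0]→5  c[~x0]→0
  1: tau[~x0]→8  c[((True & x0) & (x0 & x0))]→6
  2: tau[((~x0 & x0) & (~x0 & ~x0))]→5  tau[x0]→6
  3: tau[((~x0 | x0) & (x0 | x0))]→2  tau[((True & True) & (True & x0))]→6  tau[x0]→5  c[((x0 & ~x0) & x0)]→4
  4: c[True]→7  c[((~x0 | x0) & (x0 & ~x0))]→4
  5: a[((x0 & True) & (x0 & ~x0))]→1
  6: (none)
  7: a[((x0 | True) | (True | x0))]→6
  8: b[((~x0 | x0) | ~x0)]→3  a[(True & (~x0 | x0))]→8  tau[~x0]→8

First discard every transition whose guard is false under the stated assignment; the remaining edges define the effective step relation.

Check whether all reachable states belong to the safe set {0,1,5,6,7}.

Answer: INVARIANT HOLDS

Analysis:
Inv-set: {0,1,5,6,7}
Reachable = {0,5}
  0: safe
  5: safe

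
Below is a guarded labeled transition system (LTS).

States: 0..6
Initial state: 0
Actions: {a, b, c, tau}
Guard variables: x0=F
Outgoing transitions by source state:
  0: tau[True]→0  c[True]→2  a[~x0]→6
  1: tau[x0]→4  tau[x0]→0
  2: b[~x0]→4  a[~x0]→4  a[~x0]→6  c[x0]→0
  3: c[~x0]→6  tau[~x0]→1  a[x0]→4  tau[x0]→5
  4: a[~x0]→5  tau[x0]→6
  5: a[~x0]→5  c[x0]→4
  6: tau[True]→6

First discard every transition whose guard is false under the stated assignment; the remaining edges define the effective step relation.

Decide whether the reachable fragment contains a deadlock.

Answer: DEADLOCK-FREE

Trace:
Reachable = {0,2,4,5,6}
  0: a→6  c→2  tau→0  [3 out]
  2: a→4  a→6  b→4  [3 out]
  4: a→5  [1 out]
  5: a→5  [1 out]
  6: tau→6  [1 out]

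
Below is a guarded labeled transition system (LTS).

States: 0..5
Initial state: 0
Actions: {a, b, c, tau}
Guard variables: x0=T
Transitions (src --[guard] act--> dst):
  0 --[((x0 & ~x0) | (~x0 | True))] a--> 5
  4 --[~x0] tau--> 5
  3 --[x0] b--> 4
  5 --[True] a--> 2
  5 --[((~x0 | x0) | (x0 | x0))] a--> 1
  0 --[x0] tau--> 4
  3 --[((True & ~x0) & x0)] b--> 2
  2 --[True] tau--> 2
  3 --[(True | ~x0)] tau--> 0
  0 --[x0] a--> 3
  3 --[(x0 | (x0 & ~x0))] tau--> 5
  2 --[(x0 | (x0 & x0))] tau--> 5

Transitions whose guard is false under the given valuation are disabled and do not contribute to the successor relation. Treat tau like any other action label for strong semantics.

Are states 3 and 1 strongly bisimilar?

Answer: NOT BISIMILAR

Working:
Compute ~ classes (split until stable):
  round 0: {{0,1,2,3,4,5}}
  round 1: {{0},{1,4},{2},{3},{5}}
5 equivalence class(es) (converged in 2)
class of 3: {3}; class of 1: {1,4}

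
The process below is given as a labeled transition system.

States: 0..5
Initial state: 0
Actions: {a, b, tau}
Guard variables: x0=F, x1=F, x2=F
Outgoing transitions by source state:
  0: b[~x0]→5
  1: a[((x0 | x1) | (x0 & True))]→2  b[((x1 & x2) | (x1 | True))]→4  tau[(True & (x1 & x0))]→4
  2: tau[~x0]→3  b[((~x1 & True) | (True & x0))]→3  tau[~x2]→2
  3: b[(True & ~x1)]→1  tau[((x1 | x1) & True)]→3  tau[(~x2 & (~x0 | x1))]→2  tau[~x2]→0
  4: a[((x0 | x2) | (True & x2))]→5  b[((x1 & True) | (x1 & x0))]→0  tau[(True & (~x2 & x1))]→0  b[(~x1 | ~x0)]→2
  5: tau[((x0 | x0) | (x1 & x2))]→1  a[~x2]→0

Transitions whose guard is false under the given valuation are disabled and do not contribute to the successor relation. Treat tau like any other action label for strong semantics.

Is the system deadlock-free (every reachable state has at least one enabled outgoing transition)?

Reachable = {0,5}
  0: b→5  [1 out]
  5: a→0  [1 out]

Answer: DEADLOCK-FREE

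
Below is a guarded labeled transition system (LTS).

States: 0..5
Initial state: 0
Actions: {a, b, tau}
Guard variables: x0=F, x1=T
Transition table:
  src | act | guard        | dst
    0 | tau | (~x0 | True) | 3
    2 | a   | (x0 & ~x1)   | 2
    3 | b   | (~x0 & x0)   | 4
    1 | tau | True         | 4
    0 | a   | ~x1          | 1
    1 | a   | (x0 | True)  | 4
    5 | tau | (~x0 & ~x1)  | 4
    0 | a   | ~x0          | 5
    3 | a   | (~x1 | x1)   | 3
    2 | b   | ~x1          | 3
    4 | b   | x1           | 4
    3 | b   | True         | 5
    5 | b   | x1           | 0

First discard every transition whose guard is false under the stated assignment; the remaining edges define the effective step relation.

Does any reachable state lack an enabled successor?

R = {0,3,5}
  0: a→5  tau→3  [2 exit(s)]
  3: a→3  b→5  [2 exit(s)]
  5: b→0  [1 exit(s)]

Answer: DEADLOCK-FREE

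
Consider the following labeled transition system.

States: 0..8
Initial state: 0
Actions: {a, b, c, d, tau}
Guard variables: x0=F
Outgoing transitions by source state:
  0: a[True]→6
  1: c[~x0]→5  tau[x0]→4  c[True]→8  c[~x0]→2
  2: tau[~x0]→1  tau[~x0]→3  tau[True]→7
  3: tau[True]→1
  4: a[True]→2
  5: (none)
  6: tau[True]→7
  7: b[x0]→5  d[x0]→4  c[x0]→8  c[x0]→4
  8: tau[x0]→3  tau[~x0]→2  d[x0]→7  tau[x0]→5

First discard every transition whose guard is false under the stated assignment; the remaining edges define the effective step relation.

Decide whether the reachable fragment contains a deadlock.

Reachable = {0,6,7}
  0: a→6  [1 out]
  6: tau→7  [1 out]
  7: ∅  [deadlock]
witness 7: a·tau

Answer: DEADLOCK at state 7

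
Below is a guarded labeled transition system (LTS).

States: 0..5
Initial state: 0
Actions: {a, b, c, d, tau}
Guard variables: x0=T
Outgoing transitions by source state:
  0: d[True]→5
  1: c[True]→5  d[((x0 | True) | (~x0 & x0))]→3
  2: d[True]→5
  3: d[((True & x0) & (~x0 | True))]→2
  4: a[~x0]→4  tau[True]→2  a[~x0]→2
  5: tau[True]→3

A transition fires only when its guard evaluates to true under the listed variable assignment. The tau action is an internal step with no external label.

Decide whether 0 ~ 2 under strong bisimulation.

Answer: BISIMILAR

Analysis:
Bisimulation quotient by refinement:
  π0 = {{0,1,2,3,4,5}}
  π1 = {{0,2,3},{1},{4,5}}
  π2 = {{0,2},{1},{3},{4,5}}
  π3 = {{0,2},{1},{3},{4},{5}}
Fixed point at round 4; 5 class(es).
class of 0: {0,2}; class of 2: {0,2}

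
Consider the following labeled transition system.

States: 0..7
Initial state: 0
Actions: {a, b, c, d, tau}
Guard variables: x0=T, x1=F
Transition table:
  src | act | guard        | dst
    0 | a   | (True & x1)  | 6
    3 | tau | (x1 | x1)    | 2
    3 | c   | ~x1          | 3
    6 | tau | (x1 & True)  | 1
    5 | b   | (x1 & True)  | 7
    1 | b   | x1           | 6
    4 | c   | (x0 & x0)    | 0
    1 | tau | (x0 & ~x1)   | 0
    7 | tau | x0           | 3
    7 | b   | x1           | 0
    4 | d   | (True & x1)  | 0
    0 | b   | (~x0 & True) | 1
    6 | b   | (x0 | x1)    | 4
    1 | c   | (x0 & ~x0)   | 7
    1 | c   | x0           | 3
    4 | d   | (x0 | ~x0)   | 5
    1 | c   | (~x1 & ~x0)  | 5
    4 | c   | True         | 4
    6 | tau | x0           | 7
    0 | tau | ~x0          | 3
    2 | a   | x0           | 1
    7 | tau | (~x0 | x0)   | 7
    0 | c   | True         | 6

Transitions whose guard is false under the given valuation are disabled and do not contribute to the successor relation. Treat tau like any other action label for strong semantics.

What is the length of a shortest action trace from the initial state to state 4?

Answer: 2

Trace:
Breadth-first toward 4:
  L0 = {0}
  L1 = {6}
  L2 = {4,7}
depth(4)=2, e.g. c·b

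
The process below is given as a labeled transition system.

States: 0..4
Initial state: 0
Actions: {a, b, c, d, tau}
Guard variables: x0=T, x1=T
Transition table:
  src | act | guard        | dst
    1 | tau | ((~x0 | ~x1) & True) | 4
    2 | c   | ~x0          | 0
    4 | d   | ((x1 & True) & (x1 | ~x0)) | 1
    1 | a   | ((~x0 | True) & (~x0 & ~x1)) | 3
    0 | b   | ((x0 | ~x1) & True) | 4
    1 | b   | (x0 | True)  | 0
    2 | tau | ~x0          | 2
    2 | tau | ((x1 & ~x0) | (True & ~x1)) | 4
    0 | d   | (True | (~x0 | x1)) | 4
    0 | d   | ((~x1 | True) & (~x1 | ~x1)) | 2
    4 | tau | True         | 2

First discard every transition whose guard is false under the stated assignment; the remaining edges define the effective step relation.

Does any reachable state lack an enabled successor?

Answer: DEADLOCK at state 2

Analysis:
Reachable = {0,1,2,4}
  0: b→4  d→4  [2 out]
  1: b→0  [1 out]
  2: ∅  [STUCK]
  4: d→1  tau→2  [2 out]
witness 2: b·tau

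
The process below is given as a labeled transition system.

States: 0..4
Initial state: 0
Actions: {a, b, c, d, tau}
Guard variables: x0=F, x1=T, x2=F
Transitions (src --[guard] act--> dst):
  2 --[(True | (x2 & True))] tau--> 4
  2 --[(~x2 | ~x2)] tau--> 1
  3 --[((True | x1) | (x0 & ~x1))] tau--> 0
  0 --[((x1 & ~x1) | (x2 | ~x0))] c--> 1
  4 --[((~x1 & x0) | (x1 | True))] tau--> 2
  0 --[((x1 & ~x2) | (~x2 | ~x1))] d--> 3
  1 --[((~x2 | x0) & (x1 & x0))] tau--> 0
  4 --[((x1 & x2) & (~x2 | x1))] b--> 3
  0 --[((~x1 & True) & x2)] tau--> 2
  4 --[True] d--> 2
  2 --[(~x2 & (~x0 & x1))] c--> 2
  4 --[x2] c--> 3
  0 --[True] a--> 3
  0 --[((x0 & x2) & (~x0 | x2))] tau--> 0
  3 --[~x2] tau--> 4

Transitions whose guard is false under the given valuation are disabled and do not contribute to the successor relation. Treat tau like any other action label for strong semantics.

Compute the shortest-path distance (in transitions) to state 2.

BFS to 2:
  L0 = {0}
  L1 = {1,3}
  L2 = {4}
  L3 = {2}
2 enters at depth 3; path a·tau·d

Answer: 3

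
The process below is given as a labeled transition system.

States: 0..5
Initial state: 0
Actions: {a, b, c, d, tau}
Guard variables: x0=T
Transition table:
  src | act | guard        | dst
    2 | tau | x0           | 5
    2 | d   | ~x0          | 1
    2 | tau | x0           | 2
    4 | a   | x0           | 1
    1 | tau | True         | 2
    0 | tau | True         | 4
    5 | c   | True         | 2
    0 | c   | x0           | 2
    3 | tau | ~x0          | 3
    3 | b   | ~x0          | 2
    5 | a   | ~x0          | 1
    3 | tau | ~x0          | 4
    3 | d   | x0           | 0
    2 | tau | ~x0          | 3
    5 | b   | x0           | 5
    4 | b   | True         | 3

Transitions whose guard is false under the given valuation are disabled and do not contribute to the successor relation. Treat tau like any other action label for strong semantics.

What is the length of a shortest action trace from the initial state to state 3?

BFS to 3:
  Layer 0: {0}
  Layer 1: {2,4}
  Layer 2: {1,3,5}
first hit 3 at d=2 via tau·b

Answer: 2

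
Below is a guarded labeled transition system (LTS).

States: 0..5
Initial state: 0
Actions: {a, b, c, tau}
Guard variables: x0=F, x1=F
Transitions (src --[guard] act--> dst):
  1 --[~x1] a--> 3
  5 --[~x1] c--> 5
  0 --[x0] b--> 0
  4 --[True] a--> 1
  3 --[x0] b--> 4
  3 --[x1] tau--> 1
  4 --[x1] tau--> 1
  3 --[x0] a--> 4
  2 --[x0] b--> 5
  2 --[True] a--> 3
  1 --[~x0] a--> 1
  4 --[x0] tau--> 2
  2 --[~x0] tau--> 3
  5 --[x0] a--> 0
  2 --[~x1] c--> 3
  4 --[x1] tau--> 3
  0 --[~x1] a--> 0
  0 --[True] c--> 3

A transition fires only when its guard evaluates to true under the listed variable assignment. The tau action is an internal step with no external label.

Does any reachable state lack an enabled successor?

Answer: DEADLOCK at state 3

Analysis:
Reachable = {0,3}
  0: a→0  c→3  [2 out]
  3: ∅  [STUCK]
Path to 3: c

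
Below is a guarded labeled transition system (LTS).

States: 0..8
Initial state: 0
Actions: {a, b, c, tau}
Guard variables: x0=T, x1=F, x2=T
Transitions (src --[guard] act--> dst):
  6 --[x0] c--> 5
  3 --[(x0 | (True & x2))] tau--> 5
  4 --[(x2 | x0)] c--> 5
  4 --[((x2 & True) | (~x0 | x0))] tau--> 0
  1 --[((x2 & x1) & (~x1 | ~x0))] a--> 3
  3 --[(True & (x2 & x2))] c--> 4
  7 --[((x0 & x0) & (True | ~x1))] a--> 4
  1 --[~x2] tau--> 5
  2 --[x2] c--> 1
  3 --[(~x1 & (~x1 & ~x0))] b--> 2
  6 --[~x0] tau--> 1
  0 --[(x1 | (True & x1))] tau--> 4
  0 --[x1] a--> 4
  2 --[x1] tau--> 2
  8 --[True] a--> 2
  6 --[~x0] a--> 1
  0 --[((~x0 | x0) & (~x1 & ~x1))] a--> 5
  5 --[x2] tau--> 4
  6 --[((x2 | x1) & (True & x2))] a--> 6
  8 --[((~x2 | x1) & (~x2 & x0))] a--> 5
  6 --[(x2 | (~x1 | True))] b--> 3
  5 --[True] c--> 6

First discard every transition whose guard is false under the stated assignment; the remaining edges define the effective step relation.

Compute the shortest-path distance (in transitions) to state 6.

Layered search for 6:
  L0 = {0}
  L1 = {5}
  L2 = {4,6}
first hit 6 at d=2 via a·c

Answer: 2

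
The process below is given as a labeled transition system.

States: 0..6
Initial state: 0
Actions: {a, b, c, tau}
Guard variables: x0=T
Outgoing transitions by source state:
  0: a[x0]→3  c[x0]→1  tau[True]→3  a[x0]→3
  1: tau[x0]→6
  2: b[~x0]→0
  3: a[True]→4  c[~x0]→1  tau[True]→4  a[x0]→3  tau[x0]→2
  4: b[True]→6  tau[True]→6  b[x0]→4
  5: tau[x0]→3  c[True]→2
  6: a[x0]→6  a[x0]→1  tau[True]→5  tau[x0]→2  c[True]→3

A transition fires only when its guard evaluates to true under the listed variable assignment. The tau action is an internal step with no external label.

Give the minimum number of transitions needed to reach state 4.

Answer: 2

Trace:
BFS to 4:
  Layer 0: {0}
  Layer 1: {1,3}
  Layer 2: {2,4,6}
4 enters at depth 2; path a·a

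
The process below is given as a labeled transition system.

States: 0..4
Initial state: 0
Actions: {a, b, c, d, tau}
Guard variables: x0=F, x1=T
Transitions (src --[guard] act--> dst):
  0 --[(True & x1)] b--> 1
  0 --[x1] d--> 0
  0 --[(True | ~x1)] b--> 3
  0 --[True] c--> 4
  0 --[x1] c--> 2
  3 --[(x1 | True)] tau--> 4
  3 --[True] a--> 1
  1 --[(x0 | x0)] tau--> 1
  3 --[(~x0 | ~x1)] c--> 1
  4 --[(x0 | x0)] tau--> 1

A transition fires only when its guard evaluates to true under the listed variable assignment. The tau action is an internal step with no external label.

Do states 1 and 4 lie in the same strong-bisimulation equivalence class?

Bisimulation quotient by refinement:
  P[0] = {{0,1,2,3,4}}
  P[1] = {{0},{1,2,4},{3}}
3 equivalence class(es) (converged in 2)
1∈{1,2,4}, 4∈{1,2,4}

Answer: BISIMILAR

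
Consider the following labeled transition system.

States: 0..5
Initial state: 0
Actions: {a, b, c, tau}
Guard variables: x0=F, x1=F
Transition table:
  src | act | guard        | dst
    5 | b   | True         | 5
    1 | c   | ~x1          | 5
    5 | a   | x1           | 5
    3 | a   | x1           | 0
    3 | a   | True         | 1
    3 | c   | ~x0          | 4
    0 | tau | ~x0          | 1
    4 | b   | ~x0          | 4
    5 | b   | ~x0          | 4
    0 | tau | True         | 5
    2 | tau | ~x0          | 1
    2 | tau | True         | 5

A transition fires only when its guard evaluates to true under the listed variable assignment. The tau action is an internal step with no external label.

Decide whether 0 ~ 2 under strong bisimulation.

Bisimulation quotient by refinement:
  P[0] = {{0,1,2,3,4,5}}
  P[1] = {{0,2},{1},{3},{4,5}}
Fixed point at round 2; 4 class(es).
[0]={0,2}  [2]={0,2}

Answer: BISIMILAR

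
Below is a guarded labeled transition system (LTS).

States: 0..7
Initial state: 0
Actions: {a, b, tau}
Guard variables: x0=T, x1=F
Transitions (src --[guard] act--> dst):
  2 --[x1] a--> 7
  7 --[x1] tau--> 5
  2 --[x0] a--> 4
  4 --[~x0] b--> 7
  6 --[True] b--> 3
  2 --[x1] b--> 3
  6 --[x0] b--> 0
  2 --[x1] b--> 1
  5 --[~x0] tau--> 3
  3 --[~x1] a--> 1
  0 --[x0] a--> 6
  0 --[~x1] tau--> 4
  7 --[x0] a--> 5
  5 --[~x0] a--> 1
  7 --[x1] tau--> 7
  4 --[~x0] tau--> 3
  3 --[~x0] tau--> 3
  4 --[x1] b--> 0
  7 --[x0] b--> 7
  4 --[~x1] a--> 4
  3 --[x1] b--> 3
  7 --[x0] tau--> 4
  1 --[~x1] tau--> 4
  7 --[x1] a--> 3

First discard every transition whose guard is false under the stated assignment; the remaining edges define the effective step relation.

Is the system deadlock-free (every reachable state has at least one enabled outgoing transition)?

R = {0,1,3,4,6}
  0: a→6  tau→4  [2 out]
  1: tau→4  [1 out]
  3: a→1  [1 out]
  4: a→4  [1 out]
  6: b→0  b→3  [2 out]

Answer: DEADLOCK-FREE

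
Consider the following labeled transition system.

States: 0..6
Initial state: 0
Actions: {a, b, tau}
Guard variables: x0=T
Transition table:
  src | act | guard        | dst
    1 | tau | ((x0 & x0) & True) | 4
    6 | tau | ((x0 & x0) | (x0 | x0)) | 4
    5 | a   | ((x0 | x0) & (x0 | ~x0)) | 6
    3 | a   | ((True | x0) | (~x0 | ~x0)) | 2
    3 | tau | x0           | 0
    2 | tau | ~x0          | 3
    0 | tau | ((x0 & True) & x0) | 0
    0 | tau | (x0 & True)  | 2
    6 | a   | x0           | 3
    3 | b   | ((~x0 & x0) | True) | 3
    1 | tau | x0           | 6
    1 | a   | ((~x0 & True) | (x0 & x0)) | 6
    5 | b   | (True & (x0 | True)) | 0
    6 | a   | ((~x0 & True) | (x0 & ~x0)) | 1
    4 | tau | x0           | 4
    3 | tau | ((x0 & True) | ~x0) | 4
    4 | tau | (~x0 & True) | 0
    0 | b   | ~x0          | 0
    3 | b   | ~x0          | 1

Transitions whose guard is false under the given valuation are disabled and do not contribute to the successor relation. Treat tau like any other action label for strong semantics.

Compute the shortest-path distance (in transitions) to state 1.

Answer: UNREACHABLE

Trace:
BFS to 1:
  L0 = {0}
  L1 = {2}
1 never appears.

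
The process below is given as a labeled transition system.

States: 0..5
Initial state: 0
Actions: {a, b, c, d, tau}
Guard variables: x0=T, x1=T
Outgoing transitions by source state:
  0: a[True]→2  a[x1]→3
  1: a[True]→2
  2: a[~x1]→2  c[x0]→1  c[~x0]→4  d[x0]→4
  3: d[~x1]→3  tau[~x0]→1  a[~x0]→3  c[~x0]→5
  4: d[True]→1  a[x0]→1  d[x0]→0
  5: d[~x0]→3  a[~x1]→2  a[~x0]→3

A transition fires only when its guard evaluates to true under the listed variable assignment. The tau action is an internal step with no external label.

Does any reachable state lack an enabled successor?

Answer: DEADLOCK at state 3

Working:
Reach set: {0,1,2,3,4}
  0: a→2  a→3  [2 exit(s)]
  1: a→2  [1 exit(s)]
  2: c→1  d→4  [2 exit(s)]
  3: ∅  [STUCK]
  4: a→1  d→0  d→1  [3 exit(s)]
Path to 3: a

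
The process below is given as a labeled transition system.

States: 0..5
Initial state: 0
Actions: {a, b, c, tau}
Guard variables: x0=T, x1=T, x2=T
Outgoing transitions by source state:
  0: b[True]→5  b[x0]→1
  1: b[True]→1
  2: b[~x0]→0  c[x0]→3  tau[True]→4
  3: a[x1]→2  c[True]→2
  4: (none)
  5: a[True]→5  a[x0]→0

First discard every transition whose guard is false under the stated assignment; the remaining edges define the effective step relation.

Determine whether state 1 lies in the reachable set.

Answer: REACHABLE

Trace:
9 transition(s) survive guard evaluation.
Layer 0: {0}
Layer 1: {1,5}  cumulative {0,1,5}
Reachable = {0,1,5}
witness 1: b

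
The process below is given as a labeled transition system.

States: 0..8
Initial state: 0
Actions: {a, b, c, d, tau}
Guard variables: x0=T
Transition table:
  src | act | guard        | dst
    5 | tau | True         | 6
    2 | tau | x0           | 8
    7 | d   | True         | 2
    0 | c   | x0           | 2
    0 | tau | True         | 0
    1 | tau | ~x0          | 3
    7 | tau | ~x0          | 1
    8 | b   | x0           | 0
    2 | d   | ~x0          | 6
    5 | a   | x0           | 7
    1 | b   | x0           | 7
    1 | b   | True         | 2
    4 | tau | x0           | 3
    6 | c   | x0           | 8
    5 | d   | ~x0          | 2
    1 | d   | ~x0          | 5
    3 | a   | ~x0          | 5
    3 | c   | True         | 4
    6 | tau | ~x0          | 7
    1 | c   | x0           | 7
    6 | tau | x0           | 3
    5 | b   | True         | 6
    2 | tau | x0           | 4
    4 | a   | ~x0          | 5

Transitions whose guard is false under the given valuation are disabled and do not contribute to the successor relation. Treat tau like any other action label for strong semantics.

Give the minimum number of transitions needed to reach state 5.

Answer: UNREACHABLE

Working:
Breadth-first toward 5:
  depth 0: {0}
  depth 1: {2}
  depth 2: {4,8}
  depth 3: {3}
5 never appears.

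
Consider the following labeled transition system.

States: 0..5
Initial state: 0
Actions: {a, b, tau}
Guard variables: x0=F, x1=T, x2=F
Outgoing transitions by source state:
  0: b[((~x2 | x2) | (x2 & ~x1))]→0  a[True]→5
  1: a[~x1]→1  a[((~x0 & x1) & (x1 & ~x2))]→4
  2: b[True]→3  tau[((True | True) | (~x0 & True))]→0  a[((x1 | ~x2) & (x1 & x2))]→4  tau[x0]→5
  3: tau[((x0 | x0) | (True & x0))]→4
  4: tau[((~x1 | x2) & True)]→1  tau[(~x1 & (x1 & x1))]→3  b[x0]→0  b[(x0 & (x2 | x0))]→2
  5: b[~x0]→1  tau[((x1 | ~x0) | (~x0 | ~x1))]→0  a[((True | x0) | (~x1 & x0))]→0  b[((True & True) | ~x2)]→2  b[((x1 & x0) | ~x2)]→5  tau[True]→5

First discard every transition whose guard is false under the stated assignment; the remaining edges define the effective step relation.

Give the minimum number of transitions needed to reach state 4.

BFS to 4:
  L0 = {0}
  L1 = {5}
  L2 = {1,2}
  L3 = {3,4}
first hit 4 at d=3 via a·b·a

Answer: 3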